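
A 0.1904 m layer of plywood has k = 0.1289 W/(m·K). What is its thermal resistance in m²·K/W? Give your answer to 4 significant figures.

R = L/k = 0.1904/0.1289 = 1.4771 m²·K/W

1.477 m²·K/W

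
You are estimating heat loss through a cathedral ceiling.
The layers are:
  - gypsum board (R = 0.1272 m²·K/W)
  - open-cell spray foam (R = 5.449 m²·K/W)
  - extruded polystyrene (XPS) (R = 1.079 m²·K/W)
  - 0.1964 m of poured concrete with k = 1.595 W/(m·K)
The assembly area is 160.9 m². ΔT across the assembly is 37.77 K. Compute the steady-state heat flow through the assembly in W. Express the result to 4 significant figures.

896.6 W

0.1964/1.595 = 0.12313
R_total = 0.1272 + 5.449 + 1.079 + 0.12313 = 6.7783 m²·K/W
Q = A·ΔT/R = 160.9 × 37.77 / 6.7783 = 896.56 W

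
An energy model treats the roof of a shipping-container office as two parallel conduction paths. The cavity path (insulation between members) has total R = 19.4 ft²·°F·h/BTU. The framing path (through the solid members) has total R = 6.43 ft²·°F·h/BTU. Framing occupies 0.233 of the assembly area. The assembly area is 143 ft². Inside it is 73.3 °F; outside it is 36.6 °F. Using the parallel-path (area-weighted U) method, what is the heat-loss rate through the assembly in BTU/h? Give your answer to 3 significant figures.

U_eff = 0.767/19.4 + 0.233/6.43 = 0.03954 + 0.03624 = 0.07577
R_eff = 1/U_eff = 13.2 ft²·°F·h/BTU
Q = 143 × (73.3 − 36.6) / 13.2 = 397.7 BTU/h

398 BTU/h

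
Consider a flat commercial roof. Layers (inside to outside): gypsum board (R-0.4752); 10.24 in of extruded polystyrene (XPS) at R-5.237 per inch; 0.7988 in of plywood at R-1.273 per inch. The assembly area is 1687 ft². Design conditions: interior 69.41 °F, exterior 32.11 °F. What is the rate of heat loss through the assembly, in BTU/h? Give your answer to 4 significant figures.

10.24 × 5.237 = 53.627
0.7988 × 1.273 = 1.0169
R_total = 0.4752 + 53.627 + 1.0169 = 55.119 ft²·°F·h/BTU
Q = A·ΔT/R = 1687 × (69.41 − 32.11) / 55.119 = 1141.6 BTU/h

1142 BTU/h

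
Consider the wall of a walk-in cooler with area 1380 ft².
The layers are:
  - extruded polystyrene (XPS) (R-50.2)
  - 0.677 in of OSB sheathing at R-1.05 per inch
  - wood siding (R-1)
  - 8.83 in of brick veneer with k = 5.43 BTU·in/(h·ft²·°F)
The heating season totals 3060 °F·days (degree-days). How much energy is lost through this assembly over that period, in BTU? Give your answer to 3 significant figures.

1890000 BTU

0.677 × 1.05 = 0.7109
8.83/5.43 = 1.626
R_total = 50.2 + 0.7109 + 1 + 1.626 = 53.54 ft²·°F·h/BTU
E = A × HDD × 24 / R = 1380 × 3060 × 24 / 53.54 = 1893000 BTU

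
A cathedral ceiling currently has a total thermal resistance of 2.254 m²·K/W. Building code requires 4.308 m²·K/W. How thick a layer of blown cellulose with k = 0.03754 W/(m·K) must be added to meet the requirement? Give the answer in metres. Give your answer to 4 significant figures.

ΔR = 4.308 − 2.254 = 2.054 m²·K/W
L = ΔR × k = 2.054 × 0.03754 = 0.077107 m

0.07711 m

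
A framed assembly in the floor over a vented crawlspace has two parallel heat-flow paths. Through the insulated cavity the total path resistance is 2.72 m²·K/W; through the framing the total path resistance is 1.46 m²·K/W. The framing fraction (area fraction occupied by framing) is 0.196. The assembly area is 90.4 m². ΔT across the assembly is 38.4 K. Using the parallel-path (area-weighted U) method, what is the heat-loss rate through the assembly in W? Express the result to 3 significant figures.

U_eff = 0.804/2.72 + 0.196/1.46 = 0.2956 + 0.1342 = 0.4298
R_eff = 1/U_eff = 2.326 m²·K/W
Q = 90.4 × 38.4 / 2.326 = 1492 W

1490 W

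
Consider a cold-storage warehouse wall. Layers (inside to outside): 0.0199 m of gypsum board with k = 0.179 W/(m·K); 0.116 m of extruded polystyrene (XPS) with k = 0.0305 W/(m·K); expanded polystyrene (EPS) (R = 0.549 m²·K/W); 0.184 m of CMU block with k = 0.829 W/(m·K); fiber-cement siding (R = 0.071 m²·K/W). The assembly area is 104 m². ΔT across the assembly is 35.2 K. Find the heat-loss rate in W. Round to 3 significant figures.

770 W

0.0199/0.179 = 0.1112
0.116/0.0305 = 3.803
0.184/0.829 = 0.222
R_total = 0.1112 + 3.803 + 0.549 + 0.222 + 0.071 = 4.756 m²·K/W
Q = A·ΔT/R = 104 × 35.2 / 4.756 = 769.7 W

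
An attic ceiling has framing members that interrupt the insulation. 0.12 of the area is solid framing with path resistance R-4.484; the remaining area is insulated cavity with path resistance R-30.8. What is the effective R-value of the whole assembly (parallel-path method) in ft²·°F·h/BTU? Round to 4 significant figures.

U_eff = 0.88/30.8 + 0.12/4.484 = 0.028571 + 0.026762 = 0.055333
R_eff = 1/U_eff = 18.072 ft²·°F·h/BTU

18.07 ft²·°F·h/BTU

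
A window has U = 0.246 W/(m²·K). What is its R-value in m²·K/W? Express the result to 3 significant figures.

4.07 m²·K/W

R = 1/U = 1/0.246 = 4.065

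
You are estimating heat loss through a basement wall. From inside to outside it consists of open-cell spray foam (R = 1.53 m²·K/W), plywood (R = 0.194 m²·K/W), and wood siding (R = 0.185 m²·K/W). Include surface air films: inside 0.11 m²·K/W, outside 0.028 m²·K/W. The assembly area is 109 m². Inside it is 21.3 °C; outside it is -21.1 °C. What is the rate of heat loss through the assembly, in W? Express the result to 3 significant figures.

2260 W

R_total = 0.11 + 1.53 + 0.194 + 0.185 + 0.028 = 2.047 m²·K/W
Q = A·ΔT/R = 109 × (21.3 − (-21.1)) / 2.047 = 2258 W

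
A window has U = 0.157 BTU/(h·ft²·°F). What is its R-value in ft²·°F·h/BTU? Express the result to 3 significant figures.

6.37 ft²·°F·h/BTU

R = 1/U = 1/0.157 = 6.369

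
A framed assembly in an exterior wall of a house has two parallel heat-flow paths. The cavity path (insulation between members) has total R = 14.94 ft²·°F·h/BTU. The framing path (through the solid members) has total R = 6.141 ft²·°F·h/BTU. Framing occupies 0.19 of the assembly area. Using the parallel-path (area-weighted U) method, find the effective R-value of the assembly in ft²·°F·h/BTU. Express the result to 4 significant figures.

11.74 ft²·°F·h/BTU

U_eff = 0.81/14.94 + 0.19/6.141 = 0.054217 + 0.03094 = 0.085156
R_eff = 1/U_eff = 11.743 ft²·°F·h/BTU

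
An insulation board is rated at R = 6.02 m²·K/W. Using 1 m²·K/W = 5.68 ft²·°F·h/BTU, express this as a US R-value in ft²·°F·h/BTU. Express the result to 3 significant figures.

R_US = 6.02 × 5.68 = 34.19

34.2 ft²·°F·h/BTU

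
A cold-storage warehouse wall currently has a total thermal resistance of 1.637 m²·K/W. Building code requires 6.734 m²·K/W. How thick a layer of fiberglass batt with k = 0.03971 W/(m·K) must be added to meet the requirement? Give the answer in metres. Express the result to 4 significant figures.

0.2024 m

ΔR = 6.734 − 1.637 = 5.097 m²·K/W
L = ΔR × k = 5.097 × 0.03971 = 0.2024 m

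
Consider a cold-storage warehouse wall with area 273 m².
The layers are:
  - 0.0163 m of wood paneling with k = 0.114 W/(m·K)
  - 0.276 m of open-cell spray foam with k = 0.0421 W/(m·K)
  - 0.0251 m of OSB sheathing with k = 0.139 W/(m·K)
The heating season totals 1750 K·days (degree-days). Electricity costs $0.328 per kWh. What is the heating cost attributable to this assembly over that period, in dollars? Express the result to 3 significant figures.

547 dollars

0.0163/0.114 = 0.143
0.276/0.0421 = 6.556
0.0251/0.139 = 0.1806
R_total = 0.143 + 6.556 + 0.1806 = 6.879 m²·K/W
E = A × HDD × 24 / R / 1000 = 273 × 1750 × 24 / 6.879 / 1000 = 1667 kWh
Cost = 1667 × 0.328 = $546.7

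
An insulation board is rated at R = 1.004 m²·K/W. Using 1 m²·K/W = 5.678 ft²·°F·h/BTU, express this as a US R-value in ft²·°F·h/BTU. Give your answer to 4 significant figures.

5.701 ft²·°F·h/BTU

R_US = 1.004 × 5.678 = 5.7007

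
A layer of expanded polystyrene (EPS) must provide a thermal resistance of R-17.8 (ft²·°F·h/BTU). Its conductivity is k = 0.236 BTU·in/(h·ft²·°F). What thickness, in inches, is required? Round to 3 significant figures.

L = R × k = 17.8 × 0.236 = 4.201 in

4.20 in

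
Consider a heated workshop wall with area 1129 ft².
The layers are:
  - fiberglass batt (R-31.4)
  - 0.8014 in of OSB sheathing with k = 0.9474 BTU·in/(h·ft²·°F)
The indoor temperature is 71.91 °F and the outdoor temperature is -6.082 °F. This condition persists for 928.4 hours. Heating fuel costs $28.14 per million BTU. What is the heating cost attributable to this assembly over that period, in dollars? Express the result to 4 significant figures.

0.8014/0.9474 = 0.84589
R_total = 31.4 + 0.84589 = 32.246 ft²·°F·h/BTU
Q = 1129 × (71.91 − (-6.082)) / 32.246 = 2730.7 BTU/h
E = 2730.7 × 928.4 = 2535200 BTU
Cost = 2535200/10⁶ × 28.14 = $71.339

71.34 dollars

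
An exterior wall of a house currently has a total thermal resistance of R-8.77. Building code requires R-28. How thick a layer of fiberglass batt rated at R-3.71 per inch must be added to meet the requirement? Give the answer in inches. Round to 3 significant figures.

ΔR = 28 − 8.77 = 19.23 ft²·°F·h/BTU
L = ΔR / (R/in) = 19.23/3.71 = 5.183 in

5.18 in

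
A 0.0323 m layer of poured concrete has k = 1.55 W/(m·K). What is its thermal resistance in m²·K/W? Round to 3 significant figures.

R = L/k = 0.0323/1.55 = 0.02084 m²·K/W

0.0208 m²·K/W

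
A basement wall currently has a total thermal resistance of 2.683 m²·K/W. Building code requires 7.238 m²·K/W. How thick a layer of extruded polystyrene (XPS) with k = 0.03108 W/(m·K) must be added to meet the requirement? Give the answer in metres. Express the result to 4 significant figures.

ΔR = 7.238 − 2.683 = 4.555 m²·K/W
L = ΔR × k = 4.555 × 0.03108 = 0.14157 m

0.1416 m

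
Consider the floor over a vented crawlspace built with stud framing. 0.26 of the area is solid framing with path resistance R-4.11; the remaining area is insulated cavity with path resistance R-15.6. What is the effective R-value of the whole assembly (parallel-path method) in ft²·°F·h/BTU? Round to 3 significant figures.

9.03 ft²·°F·h/BTU

U_eff = 0.74/15.6 + 0.26/4.11 = 0.04744 + 0.06326 = 0.1107
R_eff = 1/U_eff = 9.034 ft²·°F·h/BTU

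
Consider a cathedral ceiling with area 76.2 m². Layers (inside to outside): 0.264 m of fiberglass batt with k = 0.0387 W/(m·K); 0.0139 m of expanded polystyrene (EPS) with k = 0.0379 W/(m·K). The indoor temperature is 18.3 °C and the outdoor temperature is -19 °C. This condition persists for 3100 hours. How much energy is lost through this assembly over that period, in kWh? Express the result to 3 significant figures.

0.264/0.0387 = 6.822
0.0139/0.0379 = 0.3668
R_total = 6.822 + 0.3668 = 7.188 m²·K/W
Q = 76.2 × (18.3 − (-19)) / 7.188 = 395.4 W
E = 395.4 W × 3100 h / 1000 = 1226 kWh

1230 kWh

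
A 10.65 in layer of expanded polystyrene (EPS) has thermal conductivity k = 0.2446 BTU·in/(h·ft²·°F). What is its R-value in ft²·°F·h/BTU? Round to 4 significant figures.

43.54 ft²·°F·h/BTU

R = L/k = 10.65/0.2446 = 43.54 ft²·°F·h/BTU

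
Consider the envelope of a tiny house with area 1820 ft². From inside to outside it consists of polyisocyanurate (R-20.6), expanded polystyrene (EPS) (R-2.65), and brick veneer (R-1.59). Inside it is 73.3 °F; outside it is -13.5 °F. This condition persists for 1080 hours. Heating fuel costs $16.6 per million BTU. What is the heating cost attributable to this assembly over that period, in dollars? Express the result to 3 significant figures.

R_total = 20.6 + 2.65 + 1.59 = 24.84 ft²·°F·h/BTU
Q = 1820 × (73.3 − (-13.5)) / 24.84 = 6360 BTU/h
E = 6360 × 1080 = 6869000 BTU
Cost = 6869000/10⁶ × 16.6 = $114

114 dollars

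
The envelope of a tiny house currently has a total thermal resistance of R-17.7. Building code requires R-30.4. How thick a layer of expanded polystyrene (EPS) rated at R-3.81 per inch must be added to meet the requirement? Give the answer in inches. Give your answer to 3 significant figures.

3.33 in

ΔR = 30.4 − 17.7 = 12.7 ft²·°F·h/BTU
L = ΔR / (R/in) = 12.7/3.81 = 3.333 in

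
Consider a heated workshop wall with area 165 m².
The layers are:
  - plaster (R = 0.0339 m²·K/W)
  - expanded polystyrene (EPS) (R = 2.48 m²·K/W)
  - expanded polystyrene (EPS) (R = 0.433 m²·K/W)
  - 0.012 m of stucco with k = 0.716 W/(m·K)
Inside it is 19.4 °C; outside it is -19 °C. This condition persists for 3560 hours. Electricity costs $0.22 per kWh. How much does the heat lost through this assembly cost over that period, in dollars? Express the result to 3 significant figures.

0.012/0.716 = 0.01676
R_total = 0.0339 + 2.48 + 0.433 + 0.01676 = 2.964 m²·K/W
Q = 165 × (19.4 − (-19)) / 2.964 = 2138 W
E = 2138 W × 3560 h / 1000 = 7611 kWh
Cost = 7611 × 0.22 = $1674

1670 dollars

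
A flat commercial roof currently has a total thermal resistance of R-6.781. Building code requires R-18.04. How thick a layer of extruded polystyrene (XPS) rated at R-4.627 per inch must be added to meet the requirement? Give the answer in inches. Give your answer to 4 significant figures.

ΔR = 18.04 − 6.781 = 11.259 ft²·°F·h/BTU
L = ΔR / (R/in) = 11.259/4.627 = 2.4333 in

2.433 in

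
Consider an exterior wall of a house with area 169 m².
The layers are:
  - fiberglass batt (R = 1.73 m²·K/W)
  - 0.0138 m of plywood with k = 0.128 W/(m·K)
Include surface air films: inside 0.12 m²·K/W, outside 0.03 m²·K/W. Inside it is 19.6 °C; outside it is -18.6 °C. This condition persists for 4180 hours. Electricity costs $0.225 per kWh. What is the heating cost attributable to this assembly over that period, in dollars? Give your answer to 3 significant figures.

0.0138/0.128 = 0.1078
R_total = 0.12 + 1.73 + 0.1078 + 0.03 = 1.988 m²·K/W
Q = 169 × (19.6 − (-18.6)) / 1.988 = 3248 W
E = 3248 W × 4180 h / 1000 = 13580 kWh
Cost = 13580 × 0.225 = $3054

3050 dollars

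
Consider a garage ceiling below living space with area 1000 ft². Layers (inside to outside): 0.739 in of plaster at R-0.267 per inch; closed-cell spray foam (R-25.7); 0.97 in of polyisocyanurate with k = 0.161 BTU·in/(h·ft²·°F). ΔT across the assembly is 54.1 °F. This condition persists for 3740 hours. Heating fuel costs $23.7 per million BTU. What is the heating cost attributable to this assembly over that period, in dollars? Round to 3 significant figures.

150 dollars

0.739 × 0.267 = 0.1973
0.97/0.161 = 6.025
R_total = 0.1973 + 25.7 + 6.025 = 31.92 ft²·°F·h/BTU
Q = 1000 × 54.1 / 31.92 = 1695 BTU/h
E = 1695 × 3740 = 6338000 BTU
Cost = 6338000/10⁶ × 23.7 = $150.2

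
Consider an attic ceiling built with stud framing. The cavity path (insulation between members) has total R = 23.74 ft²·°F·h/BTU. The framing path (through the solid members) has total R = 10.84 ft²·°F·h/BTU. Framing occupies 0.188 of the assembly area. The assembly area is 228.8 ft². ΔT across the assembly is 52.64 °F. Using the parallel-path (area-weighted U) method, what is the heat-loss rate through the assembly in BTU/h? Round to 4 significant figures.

620.8 BTU/h

U_eff = 0.812/23.74 + 0.188/10.84 = 0.034204 + 0.017343 = 0.051547
R_eff = 1/U_eff = 19.4 ft²·°F·h/BTU
Q = 228.8 × 52.64 / 19.4 = 620.83 BTU/h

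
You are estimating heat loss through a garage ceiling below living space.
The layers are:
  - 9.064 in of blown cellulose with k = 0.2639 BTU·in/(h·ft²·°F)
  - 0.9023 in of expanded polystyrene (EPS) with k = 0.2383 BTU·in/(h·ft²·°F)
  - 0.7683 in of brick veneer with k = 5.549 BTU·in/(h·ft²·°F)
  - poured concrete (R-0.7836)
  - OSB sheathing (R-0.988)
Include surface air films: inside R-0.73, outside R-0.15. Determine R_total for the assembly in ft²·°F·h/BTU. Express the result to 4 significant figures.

40.92 ft²·°F·h/BTU

9.064/0.2639 = 34.346
0.9023/0.2383 = 3.7864
0.7683/5.549 = 0.13846
R_total = 0.73 + 34.346 + 3.7864 + 0.13846 + 0.7836 + 0.988 + 0.15 = 40.923 ft²·°F·h/BTU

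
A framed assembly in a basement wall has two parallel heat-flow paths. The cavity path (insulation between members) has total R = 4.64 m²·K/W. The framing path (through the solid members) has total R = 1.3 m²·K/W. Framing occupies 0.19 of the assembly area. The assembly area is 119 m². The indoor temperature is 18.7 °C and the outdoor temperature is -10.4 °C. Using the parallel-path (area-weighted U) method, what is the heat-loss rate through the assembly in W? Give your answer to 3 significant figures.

U_eff = 0.81/4.64 + 0.19/1.3 = 0.1746 + 0.1462 = 0.3207
R_eff = 1/U_eff = 3.118 m²·K/W
Q = 119 × (18.7 − (-10.4)) / 3.118 = 1111 W

1110 W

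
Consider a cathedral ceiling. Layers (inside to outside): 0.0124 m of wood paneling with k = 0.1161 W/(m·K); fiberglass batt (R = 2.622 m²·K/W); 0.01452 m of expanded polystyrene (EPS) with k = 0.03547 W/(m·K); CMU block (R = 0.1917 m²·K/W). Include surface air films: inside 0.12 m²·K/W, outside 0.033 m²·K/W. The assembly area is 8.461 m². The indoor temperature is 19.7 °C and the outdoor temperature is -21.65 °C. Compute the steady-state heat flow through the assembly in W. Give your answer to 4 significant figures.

100.5 W

0.0124/0.1161 = 0.1068
0.01452/0.03547 = 0.40936
R_total = 0.12 + 0.1068 + 2.622 + 0.40936 + 0.1917 + 0.033 = 3.4829 m²·K/W
Q = A·ΔT/R = 8.461 × (19.7 − (-21.65)) / 3.4829 = 100.45 W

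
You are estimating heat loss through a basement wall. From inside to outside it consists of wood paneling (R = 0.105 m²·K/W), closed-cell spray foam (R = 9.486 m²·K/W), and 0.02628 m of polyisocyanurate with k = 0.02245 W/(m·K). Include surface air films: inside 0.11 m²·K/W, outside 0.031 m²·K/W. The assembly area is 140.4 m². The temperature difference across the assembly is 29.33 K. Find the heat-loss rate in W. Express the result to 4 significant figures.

0.02628/0.02245 = 1.1706
R_total = 0.11 + 0.105 + 9.486 + 1.1706 + 0.031 = 10.903 m²·K/W
Q = A·ΔT/R = 140.4 × 29.33 / 10.903 = 377.7 W

377.7 W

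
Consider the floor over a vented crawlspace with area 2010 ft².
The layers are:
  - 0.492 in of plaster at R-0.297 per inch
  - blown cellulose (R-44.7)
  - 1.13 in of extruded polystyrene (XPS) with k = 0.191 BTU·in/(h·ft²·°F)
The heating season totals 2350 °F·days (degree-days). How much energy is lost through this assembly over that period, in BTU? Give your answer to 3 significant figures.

2230000 BTU

0.492 × 0.297 = 0.1461
1.13/0.191 = 5.916
R_total = 0.1461 + 44.7 + 5.916 = 50.76 ft²·°F·h/BTU
E = A × HDD × 24 / R = 2010 × 2350 × 24 / 50.76 = 2233000 BTU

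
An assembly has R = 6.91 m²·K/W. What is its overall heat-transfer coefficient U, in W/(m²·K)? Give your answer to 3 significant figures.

U = 1/R = 1/6.91 = 0.1447

0.145 W/(m²·K)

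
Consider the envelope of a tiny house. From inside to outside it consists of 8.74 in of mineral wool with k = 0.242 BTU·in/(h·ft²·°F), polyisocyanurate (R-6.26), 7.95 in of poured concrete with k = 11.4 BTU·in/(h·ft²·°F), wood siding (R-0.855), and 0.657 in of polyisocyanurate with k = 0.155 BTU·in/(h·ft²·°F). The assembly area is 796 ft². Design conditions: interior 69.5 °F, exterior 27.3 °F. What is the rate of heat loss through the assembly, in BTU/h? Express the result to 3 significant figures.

8.74/0.242 = 36.12
7.95/11.4 = 0.6974
0.657/0.155 = 4.239
R_total = 36.12 + 6.26 + 0.6974 + 0.855 + 4.239 = 48.17 ft²·°F·h/BTU
Q = A·ΔT/R = 796 × (69.5 − 27.3) / 48.17 = 697.4 BTU/h

697 BTU/h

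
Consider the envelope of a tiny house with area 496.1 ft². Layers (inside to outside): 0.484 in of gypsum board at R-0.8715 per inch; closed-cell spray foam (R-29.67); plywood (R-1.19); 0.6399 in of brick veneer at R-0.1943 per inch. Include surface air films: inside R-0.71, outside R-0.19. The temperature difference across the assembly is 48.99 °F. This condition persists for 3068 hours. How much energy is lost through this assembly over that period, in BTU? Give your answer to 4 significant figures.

0.484 × 0.8715 = 0.42181
0.6399 × 0.1943 = 0.12433
R_total = 0.71 + 0.42181 + 29.67 + 1.19 + 0.12433 + 0.19 = 32.306 ft²·°F·h/BTU
Q = 496.1 × 48.99 / 32.306 = 752.3 BTU/h
E = 752.3 × 3068 = 2308100 BTU

2308000 BTU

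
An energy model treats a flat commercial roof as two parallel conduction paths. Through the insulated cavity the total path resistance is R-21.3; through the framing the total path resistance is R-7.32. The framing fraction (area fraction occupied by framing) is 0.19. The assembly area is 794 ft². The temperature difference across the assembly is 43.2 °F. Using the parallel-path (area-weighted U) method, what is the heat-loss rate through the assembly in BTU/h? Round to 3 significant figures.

U_eff = 0.81/21.3 + 0.19/7.32 = 0.03803 + 0.02596 = 0.06398
R_eff = 1/U_eff = 15.63 ft²·°F·h/BTU
Q = 794 × 43.2 / 15.63 = 2195 BTU/h

2190 BTU/h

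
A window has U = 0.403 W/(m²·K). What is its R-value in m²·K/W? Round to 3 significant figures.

R = 1/U = 1/0.403 = 2.481

2.48 m²·K/W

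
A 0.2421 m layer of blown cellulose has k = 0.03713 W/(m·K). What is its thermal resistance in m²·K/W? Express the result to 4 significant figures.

R = L/k = 0.2421/0.03713 = 6.5203 m²·K/W

6.520 m²·K/W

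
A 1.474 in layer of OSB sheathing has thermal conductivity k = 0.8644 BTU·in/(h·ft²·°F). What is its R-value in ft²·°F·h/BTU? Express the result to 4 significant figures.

R = L/k = 1.474/0.8644 = 1.7052 ft²·°F·h/BTU

1.705 ft²·°F·h/BTU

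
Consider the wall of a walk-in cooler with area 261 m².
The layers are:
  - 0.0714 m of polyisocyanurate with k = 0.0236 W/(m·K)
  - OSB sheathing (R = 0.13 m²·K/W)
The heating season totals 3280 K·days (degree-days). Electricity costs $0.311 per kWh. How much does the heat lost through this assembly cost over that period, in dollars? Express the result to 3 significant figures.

2030 dollars

0.0714/0.0236 = 3.025
R_total = 3.025 + 0.13 = 3.155 m²·K/W
E = A × HDD × 24 / R / 1000 = 261 × 3280 × 24 / 3.155 / 1000 = 6511 kWh
Cost = 6511 × 0.311 = $2025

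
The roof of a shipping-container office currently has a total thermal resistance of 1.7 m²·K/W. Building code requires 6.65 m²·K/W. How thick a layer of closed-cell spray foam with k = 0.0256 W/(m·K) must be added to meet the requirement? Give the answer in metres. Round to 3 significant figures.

0.127 m

ΔR = 6.65 − 1.7 = 4.95 m²·K/W
L = ΔR × k = 4.95 × 0.0256 = 0.1267 m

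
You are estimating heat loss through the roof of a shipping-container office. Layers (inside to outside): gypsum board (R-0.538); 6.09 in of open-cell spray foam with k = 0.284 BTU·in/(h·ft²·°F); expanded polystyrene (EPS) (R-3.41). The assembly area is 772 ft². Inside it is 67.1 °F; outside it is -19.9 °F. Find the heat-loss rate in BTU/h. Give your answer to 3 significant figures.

6.09/0.284 = 21.44
R_total = 0.538 + 21.44 + 3.41 = 25.39 ft²·°F·h/BTU
Q = A·ΔT/R = 772 × (67.1 − (-19.9)) / 25.39 = 2645 BTU/h

2650 BTU/h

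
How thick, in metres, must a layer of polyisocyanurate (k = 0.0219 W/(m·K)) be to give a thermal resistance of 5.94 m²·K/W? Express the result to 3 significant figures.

0.130 m

L = R·k = 5.94 × 0.0219 = 0.1301 m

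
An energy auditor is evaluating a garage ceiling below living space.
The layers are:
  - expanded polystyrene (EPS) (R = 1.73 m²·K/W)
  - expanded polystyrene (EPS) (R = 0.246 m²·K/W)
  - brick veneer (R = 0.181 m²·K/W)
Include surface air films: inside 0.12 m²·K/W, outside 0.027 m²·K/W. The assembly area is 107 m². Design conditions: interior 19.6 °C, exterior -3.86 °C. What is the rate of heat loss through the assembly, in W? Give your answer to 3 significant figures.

1090 W

R_total = 0.12 + 1.73 + 0.246 + 0.181 + 0.027 = 2.304 m²·K/W
Q = A·ΔT/R = 107 × (19.6 − (-3.86)) / 2.304 = 1090 W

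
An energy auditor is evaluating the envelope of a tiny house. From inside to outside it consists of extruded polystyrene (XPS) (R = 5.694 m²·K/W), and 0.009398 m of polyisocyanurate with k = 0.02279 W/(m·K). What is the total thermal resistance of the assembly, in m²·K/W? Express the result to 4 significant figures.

0.009398/0.02279 = 0.41237
R_total = 5.694 + 0.41237 = 6.1064 m²·K/W

6.106 m²·K/W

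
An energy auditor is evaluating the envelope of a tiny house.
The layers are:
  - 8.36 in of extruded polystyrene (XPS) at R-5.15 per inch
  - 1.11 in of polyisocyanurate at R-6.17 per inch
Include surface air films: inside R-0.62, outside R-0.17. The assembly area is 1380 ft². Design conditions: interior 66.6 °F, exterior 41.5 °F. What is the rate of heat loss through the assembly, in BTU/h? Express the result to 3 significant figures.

8.36 × 5.15 = 43.05
1.11 × 6.17 = 6.849
R_total = 0.62 + 43.05 + 6.849 + 0.17 = 50.69 ft²·°F·h/BTU
Q = A·ΔT/R = 1380 × (66.6 − 41.5) / 50.69 = 683.3 BTU/h

683 BTU/h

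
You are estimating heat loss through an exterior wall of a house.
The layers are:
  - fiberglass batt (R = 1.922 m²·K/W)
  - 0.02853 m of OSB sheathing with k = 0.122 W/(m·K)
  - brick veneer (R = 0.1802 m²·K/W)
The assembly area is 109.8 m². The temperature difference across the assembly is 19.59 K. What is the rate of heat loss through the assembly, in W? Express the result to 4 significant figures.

0.02853/0.122 = 0.23385
R_total = 1.922 + 0.23385 + 0.1802 = 2.3361 m²·K/W
Q = A·ΔT/R = 109.8 × 19.59 / 2.3361 = 920.78 W

920.8 W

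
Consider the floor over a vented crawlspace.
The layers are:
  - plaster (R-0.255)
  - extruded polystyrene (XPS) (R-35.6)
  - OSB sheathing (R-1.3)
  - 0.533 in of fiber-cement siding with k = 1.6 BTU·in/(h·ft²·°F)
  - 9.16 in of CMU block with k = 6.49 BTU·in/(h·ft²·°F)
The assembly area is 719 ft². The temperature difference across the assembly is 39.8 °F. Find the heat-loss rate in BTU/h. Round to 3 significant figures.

0.533/1.6 = 0.3331
9.16/6.49 = 1.411
R_total = 0.255 + 35.6 + 1.3 + 0.3331 + 1.411 = 38.9 ft²·°F·h/BTU
Q = A·ΔT/R = 719 × 39.8 / 38.9 = 735.6 BTU/h

736 BTU/h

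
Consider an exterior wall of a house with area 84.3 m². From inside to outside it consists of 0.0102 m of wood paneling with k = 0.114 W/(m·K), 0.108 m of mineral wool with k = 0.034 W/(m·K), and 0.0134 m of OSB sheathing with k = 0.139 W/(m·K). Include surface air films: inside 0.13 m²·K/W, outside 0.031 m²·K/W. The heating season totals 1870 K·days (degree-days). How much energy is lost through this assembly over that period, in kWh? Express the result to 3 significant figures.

1070 kWh

0.0102/0.114 = 0.08947
0.108/0.034 = 3.176
0.0134/0.139 = 0.0964
R_total = 0.13 + 0.08947 + 3.176 + 0.0964 + 0.031 = 3.523 m²·K/W
E = A × HDD × 24 / R / 1000 = 84.3 × 1870 × 24 / 3.523 / 1000 = 1074 kWh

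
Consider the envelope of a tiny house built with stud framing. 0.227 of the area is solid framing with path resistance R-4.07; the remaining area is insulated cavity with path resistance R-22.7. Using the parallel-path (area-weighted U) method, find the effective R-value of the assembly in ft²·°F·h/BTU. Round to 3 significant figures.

U_eff = 0.773/22.7 + 0.227/4.07 = 0.03405 + 0.05577 = 0.08983
R_eff = 1/U_eff = 11.13 ft²·°F·h/BTU

11.1 ft²·°F·h/BTU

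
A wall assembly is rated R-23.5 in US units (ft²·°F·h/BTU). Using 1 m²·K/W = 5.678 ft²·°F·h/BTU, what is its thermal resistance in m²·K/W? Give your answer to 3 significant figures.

4.14 m²·K/W

R_SI = 23.5/5.678 = 4.139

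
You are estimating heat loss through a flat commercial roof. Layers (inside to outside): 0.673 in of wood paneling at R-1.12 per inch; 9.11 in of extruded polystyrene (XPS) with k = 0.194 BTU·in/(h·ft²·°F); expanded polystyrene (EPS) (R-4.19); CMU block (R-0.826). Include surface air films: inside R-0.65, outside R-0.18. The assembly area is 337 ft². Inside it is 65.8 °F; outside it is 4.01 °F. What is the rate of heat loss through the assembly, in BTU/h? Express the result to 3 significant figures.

0.673 × 1.12 = 0.7538
9.11/0.194 = 46.96
R_total = 0.65 + 0.7538 + 46.96 + 4.19 + 0.826 + 0.18 = 53.56 ft²·°F·h/BTU
Q = A·ΔT/R = 337 × (65.8 − 4.01) / 53.56 = 388.8 BTU/h

389 BTU/h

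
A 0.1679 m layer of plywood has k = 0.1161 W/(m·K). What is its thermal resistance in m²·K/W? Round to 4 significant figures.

1.446 m²·K/W

R = L/k = 0.1679/0.1161 = 1.4462 m²·K/W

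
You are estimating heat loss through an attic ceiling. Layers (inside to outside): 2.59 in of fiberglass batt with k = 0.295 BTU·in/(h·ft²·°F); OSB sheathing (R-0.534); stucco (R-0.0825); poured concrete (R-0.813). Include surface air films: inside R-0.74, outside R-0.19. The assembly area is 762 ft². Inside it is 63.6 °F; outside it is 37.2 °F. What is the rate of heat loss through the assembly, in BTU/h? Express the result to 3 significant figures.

2.59/0.295 = 8.78
R_total = 0.74 + 8.78 + 0.534 + 0.0825 + 0.813 + 0.19 = 11.14 ft²·°F·h/BTU
Q = A·ΔT/R = 762 × (63.6 − 37.2) / 11.14 = 1806 BTU/h

1810 BTU/h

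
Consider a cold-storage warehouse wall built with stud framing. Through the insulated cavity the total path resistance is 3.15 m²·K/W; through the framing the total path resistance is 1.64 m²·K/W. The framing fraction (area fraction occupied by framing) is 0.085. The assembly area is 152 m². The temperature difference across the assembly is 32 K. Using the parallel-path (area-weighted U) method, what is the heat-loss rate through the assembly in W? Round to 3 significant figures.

1660 W

U_eff = 0.915/3.15 + 0.085/1.64 = 0.2905 + 0.05183 = 0.3423
R_eff = 1/U_eff = 2.921 m²·K/W
Q = 152 × 32 / 2.921 = 1665 W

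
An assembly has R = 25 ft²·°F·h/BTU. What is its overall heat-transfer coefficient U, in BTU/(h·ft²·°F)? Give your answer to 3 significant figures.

0.0400 BTU/(h·ft²·°F)

U = 1/R = 1/25 = 0.04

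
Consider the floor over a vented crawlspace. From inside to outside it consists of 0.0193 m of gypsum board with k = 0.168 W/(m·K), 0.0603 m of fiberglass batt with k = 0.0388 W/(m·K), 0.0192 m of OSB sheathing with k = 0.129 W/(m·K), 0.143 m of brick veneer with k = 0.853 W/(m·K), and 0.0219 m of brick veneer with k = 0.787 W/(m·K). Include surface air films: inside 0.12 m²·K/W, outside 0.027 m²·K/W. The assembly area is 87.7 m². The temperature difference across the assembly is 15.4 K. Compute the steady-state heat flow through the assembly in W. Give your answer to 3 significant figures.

0.0193/0.168 = 0.1149
0.0603/0.0388 = 1.554
0.0192/0.129 = 0.1488
0.143/0.853 = 0.1676
0.0219/0.787 = 0.02783
R_total = 0.12 + 0.1149 + 1.554 + 0.1488 + 0.1676 + 0.02783 + 0.027 = 2.16 m²·K/W
Q = A·ΔT/R = 87.7 × 15.4 / 2.16 = 625.2 W

625 W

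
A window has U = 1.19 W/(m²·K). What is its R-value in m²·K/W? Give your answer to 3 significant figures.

0.840 m²·K/W

R = 1/U = 1/1.19 = 0.8403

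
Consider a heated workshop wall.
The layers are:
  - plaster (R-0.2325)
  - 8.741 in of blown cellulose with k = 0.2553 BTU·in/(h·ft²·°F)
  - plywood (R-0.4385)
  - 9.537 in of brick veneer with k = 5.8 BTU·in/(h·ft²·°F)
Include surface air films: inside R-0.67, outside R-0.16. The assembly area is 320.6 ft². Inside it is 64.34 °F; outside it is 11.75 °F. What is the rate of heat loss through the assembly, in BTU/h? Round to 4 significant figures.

8.741/0.2553 = 34.238
9.537/5.8 = 1.6443
R_total = 0.67 + 0.2325 + 34.238 + 0.4385 + 1.6443 + 0.16 = 37.383 ft²·°F·h/BTU
Q = A·ΔT/R = 320.6 × (64.34 − 11.75) / 37.383 = 451.01 BTU/h

451.0 BTU/h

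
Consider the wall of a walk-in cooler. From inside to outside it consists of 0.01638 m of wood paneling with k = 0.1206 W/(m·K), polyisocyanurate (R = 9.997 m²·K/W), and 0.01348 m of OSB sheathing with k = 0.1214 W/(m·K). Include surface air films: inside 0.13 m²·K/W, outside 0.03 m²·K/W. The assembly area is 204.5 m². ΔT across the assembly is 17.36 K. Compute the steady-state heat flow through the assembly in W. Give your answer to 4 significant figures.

0.01638/0.1206 = 0.13582
0.01348/0.1214 = 0.11104
R_total = 0.13 + 0.13582 + 9.997 + 0.11104 + 0.03 = 10.404 m²·K/W
Q = A·ΔT/R = 204.5 × 17.36 / 10.404 = 341.23 W

341.2 W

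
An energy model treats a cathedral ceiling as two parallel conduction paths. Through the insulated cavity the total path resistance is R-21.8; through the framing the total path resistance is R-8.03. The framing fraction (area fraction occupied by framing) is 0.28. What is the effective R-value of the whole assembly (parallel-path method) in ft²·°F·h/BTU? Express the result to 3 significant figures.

14.7 ft²·°F·h/BTU

U_eff = 0.72/21.8 + 0.28/8.03 = 0.03303 + 0.03487 = 0.0679
R_eff = 1/U_eff = 14.73 ft²·°F·h/BTU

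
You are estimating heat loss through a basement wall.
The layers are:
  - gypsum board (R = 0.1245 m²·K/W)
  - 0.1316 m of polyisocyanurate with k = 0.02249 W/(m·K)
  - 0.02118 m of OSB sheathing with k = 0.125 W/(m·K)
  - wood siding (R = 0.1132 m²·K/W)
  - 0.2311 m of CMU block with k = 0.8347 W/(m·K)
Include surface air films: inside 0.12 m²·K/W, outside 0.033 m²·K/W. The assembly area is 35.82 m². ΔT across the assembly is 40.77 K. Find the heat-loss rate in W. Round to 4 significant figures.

218.3 W

0.1316/0.02249 = 5.8515
0.02118/0.125 = 0.16944
0.2311/0.8347 = 0.27687
R_total = 0.12 + 0.1245 + 5.8515 + 0.16944 + 0.1132 + 0.27687 + 0.033 = 6.6885 m²·K/W
Q = A·ΔT/R = 35.82 × 40.77 / 6.6885 = 218.34 W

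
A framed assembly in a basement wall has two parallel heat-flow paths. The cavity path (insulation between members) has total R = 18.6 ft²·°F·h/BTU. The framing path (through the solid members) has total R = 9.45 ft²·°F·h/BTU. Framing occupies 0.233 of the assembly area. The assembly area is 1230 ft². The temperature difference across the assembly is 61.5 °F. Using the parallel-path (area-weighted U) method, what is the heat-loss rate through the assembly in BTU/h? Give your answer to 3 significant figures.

4980 BTU/h

U_eff = 0.767/18.6 + 0.233/9.45 = 0.04124 + 0.02466 = 0.06589
R_eff = 1/U_eff = 15.18 ft²·°F·h/BTU
Q = 1230 × 61.5 / 15.18 = 4984 BTU/h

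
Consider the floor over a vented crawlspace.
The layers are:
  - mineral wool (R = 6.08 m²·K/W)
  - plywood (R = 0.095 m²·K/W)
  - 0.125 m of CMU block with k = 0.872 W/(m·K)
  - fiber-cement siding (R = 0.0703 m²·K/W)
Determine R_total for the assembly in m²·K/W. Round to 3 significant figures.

6.39 m²·K/W

0.125/0.872 = 0.1433
R_total = 6.08 + 0.095 + 0.1433 + 0.0703 = 6.389 m²·K/W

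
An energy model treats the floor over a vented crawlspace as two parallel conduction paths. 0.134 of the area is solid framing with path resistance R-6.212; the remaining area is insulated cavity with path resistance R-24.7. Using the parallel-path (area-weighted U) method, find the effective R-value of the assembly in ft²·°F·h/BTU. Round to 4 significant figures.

U_eff = 0.866/24.7 + 0.134/6.212 = 0.035061 + 0.021571 = 0.056632
R_eff = 1/U_eff = 17.658 ft²·°F·h/BTU

17.66 ft²·°F·h/BTU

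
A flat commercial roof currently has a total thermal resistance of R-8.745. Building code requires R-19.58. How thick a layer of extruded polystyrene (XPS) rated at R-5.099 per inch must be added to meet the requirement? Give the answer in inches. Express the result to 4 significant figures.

2.125 in

ΔR = 19.58 − 8.745 = 10.835 ft²·°F·h/BTU
L = ΔR / (R/in) = 10.835/5.099 = 2.1249 in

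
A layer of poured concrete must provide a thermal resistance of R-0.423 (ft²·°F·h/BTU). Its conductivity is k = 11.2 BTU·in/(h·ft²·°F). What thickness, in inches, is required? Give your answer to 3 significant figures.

4.74 in

L = R × k = 0.423 × 11.2 = 4.738 in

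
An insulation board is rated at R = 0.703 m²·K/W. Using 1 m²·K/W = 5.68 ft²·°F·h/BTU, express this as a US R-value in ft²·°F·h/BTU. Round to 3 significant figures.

3.99 ft²·°F·h/BTU

R_US = 0.703 × 5.68 = 3.993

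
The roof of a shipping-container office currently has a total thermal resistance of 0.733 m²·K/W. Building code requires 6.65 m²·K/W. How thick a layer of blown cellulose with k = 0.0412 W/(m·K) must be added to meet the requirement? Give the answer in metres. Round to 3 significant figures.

ΔR = 6.65 − 0.733 = 5.917 m²·K/W
L = ΔR × k = 5.917 × 0.0412 = 0.2438 m

0.244 m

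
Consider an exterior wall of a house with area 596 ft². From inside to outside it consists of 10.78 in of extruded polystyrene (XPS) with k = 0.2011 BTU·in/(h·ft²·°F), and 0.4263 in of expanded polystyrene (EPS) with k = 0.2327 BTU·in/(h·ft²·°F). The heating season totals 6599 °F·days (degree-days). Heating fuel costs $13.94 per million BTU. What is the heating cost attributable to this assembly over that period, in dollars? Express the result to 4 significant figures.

23.74 dollars

10.78/0.2011 = 53.605
0.4263/0.2327 = 1.832
R_total = 53.605 + 1.832 = 55.437 ft²·°F·h/BTU
E = A × HDD × 24 / R = 596 × 6599 × 24 / 55.437 = 1702700 BTU
Cost = 1702700/10⁶ × 13.94 = $23.735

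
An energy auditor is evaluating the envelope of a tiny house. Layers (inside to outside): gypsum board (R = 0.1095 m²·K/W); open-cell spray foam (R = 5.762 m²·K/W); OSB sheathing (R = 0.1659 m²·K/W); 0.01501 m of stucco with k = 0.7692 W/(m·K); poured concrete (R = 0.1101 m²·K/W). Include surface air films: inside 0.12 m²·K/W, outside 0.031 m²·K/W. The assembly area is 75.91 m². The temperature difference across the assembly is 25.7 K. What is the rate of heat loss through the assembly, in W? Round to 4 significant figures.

0.01501/0.7692 = 0.019514
R_total = 0.12 + 0.1095 + 5.762 + 0.1659 + 0.019514 + 0.1101 + 0.031 = 6.318 m²·K/W
Q = A·ΔT/R = 75.91 × 25.7 / 6.318 = 308.78 W

308.8 W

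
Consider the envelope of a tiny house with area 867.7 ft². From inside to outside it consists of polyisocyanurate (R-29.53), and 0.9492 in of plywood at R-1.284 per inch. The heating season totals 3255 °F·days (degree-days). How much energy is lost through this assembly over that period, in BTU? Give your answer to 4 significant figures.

0.9492 × 1.284 = 1.2188
R_total = 29.53 + 1.2188 = 30.749 ft²·°F·h/BTU
E = A × HDD × 24 / R = 867.7 × 3255 × 24 / 30.749 = 2204500 BTU

2204000 BTU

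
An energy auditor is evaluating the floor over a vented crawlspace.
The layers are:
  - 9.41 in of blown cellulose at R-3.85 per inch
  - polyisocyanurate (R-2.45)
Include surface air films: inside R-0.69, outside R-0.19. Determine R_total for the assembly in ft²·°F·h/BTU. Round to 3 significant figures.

39.6 ft²·°F·h/BTU

9.41 × 3.85 = 36.23
R_total = 0.69 + 36.23 + 2.45 + 0.19 = 39.56 ft²·°F·h/BTU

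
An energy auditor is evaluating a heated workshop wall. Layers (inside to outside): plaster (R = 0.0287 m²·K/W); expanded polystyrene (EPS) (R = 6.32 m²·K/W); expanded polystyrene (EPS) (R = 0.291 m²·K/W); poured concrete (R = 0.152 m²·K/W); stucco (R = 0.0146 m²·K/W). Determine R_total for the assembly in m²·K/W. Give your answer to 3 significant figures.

6.81 m²·K/W

R_total = 0.0287 + 6.32 + 0.291 + 0.152 + 0.0146 = 6.806 m²·K/W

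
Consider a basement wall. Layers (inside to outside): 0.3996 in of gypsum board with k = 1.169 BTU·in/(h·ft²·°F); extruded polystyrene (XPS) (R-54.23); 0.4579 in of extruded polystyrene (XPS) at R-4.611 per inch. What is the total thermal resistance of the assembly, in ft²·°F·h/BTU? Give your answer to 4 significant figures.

0.3996/1.169 = 0.34183
0.4579 × 4.611 = 2.1114
R_total = 0.34183 + 54.23 + 2.1114 = 56.683 ft²·°F·h/BTU

56.68 ft²·°F·h/BTU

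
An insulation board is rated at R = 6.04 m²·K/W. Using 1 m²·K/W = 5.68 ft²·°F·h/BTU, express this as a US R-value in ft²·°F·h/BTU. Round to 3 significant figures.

34.3 ft²·°F·h/BTU

R_US = 6.04 × 5.68 = 34.31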